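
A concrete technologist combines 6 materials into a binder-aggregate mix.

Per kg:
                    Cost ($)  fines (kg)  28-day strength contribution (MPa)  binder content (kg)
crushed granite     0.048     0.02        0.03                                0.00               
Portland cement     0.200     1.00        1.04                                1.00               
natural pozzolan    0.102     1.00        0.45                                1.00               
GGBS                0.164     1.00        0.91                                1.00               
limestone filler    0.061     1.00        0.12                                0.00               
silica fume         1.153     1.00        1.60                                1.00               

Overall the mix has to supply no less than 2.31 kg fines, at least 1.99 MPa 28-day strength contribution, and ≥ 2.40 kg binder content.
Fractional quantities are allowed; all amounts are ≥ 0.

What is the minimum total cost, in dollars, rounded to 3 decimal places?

Treat it as an LP. Let x1 = kg of crushed granite, x2 = kg of Portland cement, x3 = kg of natural pozzolan, x4 = kg of GGBS, x5 = kg of limestone filler, x6 = kg of silica fume.
Minimise 0.048x1 + 0.2x2 + 0.102x3 + 0.164x4 + 0.061x5 + 1.153x6 with:
  0.02x1 + 1x2 + 1x3 + 1x4 + 1x5 + 1x6 ≥ 2.31   (fines)
  0.03x1 + 1.04x2 + 0.45x3 + 0.91x4 + 0.12x5 + 1.6x6 ≥ 1.99   (28-day strength contribution)
  1x2 + 1x3 + 1x4 + 1x6 ≥ 2.4   (binder content)
  x1, x2, x3, x4, x5, x6 ≥ 0.
At the optimum only natural pozzolan, GGBS are positive (crushed granite, Portland cement, limestone filler, silica fume = 0). Binding constraints: 28-day strength contribution and binder content.
Optimal quantities: natural pozzolan = 0.4217 kg, GGBS = 1.978 kg.
Cost = 0.102·0.4217 + 0.164·1.978 = 0.36741.

$0.367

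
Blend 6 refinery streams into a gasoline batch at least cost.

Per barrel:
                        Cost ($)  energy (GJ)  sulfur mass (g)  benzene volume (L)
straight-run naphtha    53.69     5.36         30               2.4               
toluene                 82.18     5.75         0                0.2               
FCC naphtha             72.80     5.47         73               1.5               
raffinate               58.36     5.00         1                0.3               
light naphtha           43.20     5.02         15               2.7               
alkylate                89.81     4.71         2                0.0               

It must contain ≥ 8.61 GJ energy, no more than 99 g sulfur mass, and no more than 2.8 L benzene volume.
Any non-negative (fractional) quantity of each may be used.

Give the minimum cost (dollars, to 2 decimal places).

Let x1 = barrels of straight-run naphtha, x2 = barrels of toluene, x3 = barrels of FCC naphtha, x4 = barrels of raffinate, x5 = barrels of light naphtha, x6 = barrels of alkylate.
Minimize 53.69x1 + 82.18x2 + 72.8x3 + 58.36x4 + 43.2x5 + 89.81x6 subject to:
  5.36x1 + 5.75x2 + 5.47x3 + 5x4 + 5.02x5 + 4.71x6 ≥ 8.61   (energy)
  30x1 + 73x3 + 1x4 + 15x5 + 2x6 ≤ 99   (sulfur mass)
  2.4x1 + 0.2x2 + 1.5x3 + 0.3x4 + 2.7x5 ≤ 2.8   (benzene volume)
  x1, x2, x3, x4, x5, x6 ≥ 0.
The optimal basis is {raffinate, light naphtha}; straight-run naphtha, toluene, FCC naphtha, alkylate drop out. Binding constraints: energy and benzene volume.
Solving gives x4 = 0.7663, x5 = 0.9519.
Hence cost = 58.36·0.7663 + 43.2·0.9519 = $85.8433.

$85.84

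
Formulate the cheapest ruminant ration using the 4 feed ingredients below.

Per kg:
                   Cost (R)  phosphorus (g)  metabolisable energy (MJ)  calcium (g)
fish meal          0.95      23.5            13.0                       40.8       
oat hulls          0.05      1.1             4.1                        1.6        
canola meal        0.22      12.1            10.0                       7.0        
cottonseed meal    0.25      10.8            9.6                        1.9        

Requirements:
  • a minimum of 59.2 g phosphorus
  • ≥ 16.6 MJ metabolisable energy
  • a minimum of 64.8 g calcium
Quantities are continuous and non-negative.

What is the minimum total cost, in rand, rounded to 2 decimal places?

Set it up as a linear program. Let x1 = kg of fish meal, x2 = kg of oat hulls, x3 = kg of canola meal, x4 = kg of cottonseed meal.
Minimise 0.95x1 + 0.05x2 + 0.22x3 + 0.25x4 subject to:
  23.5x1 + 1.1x2 + 12.1x3 + 10.8x4 ≥ 59.2   (phosphorus)
  13x1 + 4.1x2 + 10x3 + 9.6x4 ≥ 16.6   (metabolisable energy)
  40.8x1 + 1.6x2 + 7x3 + 1.9x4 ≥ 64.8   (calcium)
  x1, x2, x3, x4 ≥ 0.
The minimum-cost mix takes nothing from oat hulls, cottonseed meal — only fish meal, canola meal. Binding constraints: phosphorus and calcium.
Solving gives x1 = 1.123, x3 = 2.711.
Hence cost = 0.95·1.123 + 0.22·2.711 = R1.6633.

R1.66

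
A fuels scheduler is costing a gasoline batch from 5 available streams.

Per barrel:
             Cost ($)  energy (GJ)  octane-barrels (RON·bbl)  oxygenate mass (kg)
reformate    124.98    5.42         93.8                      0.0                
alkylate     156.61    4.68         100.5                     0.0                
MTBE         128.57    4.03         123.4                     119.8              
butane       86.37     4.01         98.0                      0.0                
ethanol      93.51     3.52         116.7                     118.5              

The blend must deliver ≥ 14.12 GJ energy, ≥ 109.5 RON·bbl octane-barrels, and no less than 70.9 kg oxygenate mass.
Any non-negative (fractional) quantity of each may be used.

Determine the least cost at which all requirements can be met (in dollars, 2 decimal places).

$314.71

Treat it as an LP. Let x1 = barrels of reformate, x2 = barrels of alkylate, x3 = barrels of MTBE, x4 = barrels of butane, x5 = barrels of ethanol.
Minimize 124.98x1 + 156.61x2 + 128.57x3 + 86.37x4 + 93.51x5 subject to:
  5.42x1 + 4.68x2 + 4.03x3 + 4.01x4 + 3.52x5 ≥ 14.12   (energy)
  93.8x1 + 100.5x2 + 123.4x3 + 98x4 + 116.7x5 ≥ 109.5   (octane-barrels)
  119.8x3 + 118.5x5 ≥ 70.9   (oxygenate mass)
  x1, x2, x3, x4, x5 ≥ 0.
The minimum-cost mix takes nothing from reformate, alkylate, MTBE — only butane, ethanol. Binding constraints: energy and oxygenate mass.
That vertex is x4 = 2.996, x5 = 0.5983.
Hence cost = 86.37·2.996 + 93.51·0.5983 = $314.7116.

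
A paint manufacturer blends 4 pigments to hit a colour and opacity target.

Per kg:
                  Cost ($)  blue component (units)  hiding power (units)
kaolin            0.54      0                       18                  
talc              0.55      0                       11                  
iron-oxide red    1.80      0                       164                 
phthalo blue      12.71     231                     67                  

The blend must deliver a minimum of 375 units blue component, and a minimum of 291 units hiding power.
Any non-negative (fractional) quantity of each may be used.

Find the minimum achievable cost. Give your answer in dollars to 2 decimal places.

$22.63

This is a linear program. Let x1 = kg of kaolin, x2 = kg of talc, x3 = kg of iron-oxide red, x4 = kg of phthalo blue.
Minimise 0.54x1 + 0.55x2 + 1.8x3 + 12.71x4 s.t.:
  231x4 ≥ 375   (blue component)
  18x1 + 11x2 + 164x3 + 67x4 ≥ 291   (hiding power)
  x1, x2, x3, x4 ≥ 0.
The optimal basis is {iron-oxide red, phthalo blue}; kaolin, talc drop out. There the blue component and hiding power constraints are tight.
Optimal quantities: iron-oxide red = 1.111 kg, phthalo blue = 1.623 kg.
Cost = 1.8·1.111 + 12.71·1.623 = 22.6281.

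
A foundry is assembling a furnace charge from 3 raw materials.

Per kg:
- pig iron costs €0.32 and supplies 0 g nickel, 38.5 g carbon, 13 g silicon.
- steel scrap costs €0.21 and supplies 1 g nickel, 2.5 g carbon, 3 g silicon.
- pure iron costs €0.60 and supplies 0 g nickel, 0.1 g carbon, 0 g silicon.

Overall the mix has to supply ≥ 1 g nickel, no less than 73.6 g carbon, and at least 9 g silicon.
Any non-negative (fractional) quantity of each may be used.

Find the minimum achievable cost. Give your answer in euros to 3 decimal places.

€0.801

Let x1 = kg of pig iron, x2 = kg of steel scrap, x3 = kg of pure iron.
Minimize 0.32x1 + 0.21x2 + 0.6x3 subject to:
  1x2 ≥ 1   (nickel)
  38.5x1 + 2.5x2 + 0.1x3 ≥ 73.6   (carbon)
  13x1 + 3x2 ≥ 9   (silicon)
  x1, x2, x3 ≥ 0.
At the optimum only pig iron, steel scrap are positive (pure iron = 0). There the nickel and carbon constraints are tight.
Optimal quantities: pig iron = 1.847 kg, steel scrap = 1 kg.
Total cost: 0.32·1.847 + 0.21·1 = 0.80104.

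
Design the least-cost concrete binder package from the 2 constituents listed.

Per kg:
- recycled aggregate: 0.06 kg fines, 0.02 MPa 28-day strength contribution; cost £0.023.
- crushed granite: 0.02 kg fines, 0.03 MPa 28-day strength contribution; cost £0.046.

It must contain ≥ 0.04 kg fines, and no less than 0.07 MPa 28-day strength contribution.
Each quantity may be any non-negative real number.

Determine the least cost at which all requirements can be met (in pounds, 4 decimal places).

Set it up as a linear program. Let x1 = kg of recycled aggregate, x2 = kg of crushed granite.
Minimise 0.023x1 + 0.046x2 subject to:
  0.06x1 + 0.02x2 ≥ 0.04   (fines)
  0.02x1 + 0.03x2 ≥ 0.07   (28-day strength contribution)
  x1, x2 ≥ 0.
The cheapest feasible vertex uses only recycled aggregate; crushed granite is not used. Binding constraint: 28-day strength contribution.
So recycled aggregate = 3.5 kg.
Total cost: 0.023·3.5 = 0.080500.

£0.0805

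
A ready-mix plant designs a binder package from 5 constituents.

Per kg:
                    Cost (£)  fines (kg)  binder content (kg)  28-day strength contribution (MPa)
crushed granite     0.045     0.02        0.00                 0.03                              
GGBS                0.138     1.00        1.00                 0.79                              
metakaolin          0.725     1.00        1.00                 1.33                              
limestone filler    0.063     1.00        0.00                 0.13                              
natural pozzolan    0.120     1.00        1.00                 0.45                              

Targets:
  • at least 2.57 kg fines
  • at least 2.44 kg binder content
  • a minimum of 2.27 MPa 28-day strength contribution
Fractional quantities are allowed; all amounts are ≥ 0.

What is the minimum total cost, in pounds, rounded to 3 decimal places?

£0.397

Let x1 = kg of crushed granite, x2 = kg of GGBS, x3 = kg of metakaolin, x4 = kg of limestone filler, x5 = kg of natural pozzolan.
min 0.045x1 + 0.138x2 + 0.725x3 + 0.063x4 + 0.12x5 s.t.:
  0.02x1 + 1x2 + 1x3 + 1x4 + 1x5 ≥ 2.57   (fines)
  1x2 + 1x3 + 1x5 ≥ 2.44   (binder content)
  0.03x1 + 0.79x2 + 1.33x3 + 0.13x4 + 0.45x5 ≥ 2.27   (28-day strength contribution)
  x1, x2, x3, x4, x5 ≥ 0.
At the optimum only GGBS is positive (crushed granite, metakaolin, limestone filler, natural pozzolan = 0). The 28-day strength contribution requirement is met with equality.
That vertex is x2 = 2.8734.
Cost = 0.138·2.8734 = 0.39653.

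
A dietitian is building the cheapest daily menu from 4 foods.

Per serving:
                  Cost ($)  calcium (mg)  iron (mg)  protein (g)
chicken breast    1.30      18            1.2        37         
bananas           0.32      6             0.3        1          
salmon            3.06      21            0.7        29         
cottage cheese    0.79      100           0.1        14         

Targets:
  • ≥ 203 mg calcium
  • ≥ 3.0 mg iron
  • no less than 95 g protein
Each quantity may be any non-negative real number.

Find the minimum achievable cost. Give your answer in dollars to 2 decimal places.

$4.32

This is a linear program. Let x1 = servings of chicken breast, x2 = servings of bananas, x3 = servings of salmon, x4 = servings of cottage cheese.
min 1.3x1 + 0.32x2 + 3.06x3 + 0.79x4 subject to:
  18x1 + 6x2 + 21x3 + 100x4 ≥ 203   (calcium)
  1.2x1 + 0.3x2 + 0.7x3 + 0.1x4 ≥ 3   (iron)
  37x1 + 1x2 + 29x3 + 14x4 ≥ 95   (protein)
  x1, x2, x3, x4 ≥ 0.
The cheapest feasible vertex uses only chicken breast, bananas, cottage cheese; salmon is not used. Binding constraints: calcium, iron, protein.
So chicken breast = 1.923 servings, bananas = 1.784 servings, cottage cheese = 1.577 servings.
Hence cost = 1.3·1.923 + 0.32·1.784 + 0.79·1.577 = $4.3166.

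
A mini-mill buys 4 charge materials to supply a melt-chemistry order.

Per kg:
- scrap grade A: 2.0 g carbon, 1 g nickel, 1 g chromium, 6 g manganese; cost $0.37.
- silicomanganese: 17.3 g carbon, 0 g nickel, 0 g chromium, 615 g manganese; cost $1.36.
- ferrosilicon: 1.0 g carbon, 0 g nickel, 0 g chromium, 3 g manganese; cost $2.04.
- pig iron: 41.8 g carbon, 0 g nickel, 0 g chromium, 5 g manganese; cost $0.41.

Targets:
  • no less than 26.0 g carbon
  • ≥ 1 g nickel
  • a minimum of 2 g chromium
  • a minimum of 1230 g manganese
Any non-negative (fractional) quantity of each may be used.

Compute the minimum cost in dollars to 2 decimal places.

$3.43

This is a linear program. Let x1 = kg of scrap grade A, x2 = kg of silicomanganese, x3 = kg of ferrosilicon, x4 = kg of pig iron.
Minimise 0.37x1 + 1.36x2 + 2.04x3 + 0.41x4 subject to:
  2x1 + 17.3x2 + 1x3 + 41.8x4 ≥ 26   (carbon)
  1x1 ≥ 1   (nickel)
  1x1 ≥ 2   (chromium)
  6x1 + 615x2 + 3x3 + 5x4 ≥ 1230   (manganese)
  x1, x2, x3, x4 ≥ 0.
The cheapest feasible vertex uses only scrap grade A, silicomanganese; ferrosilicon, pig iron are not used. Binding constraints: chromium and manganese.
That vertex is x1 = 2, x2 = 1.98.
Cost = 0.37·2 + 1.36·1.98 = 3.4328.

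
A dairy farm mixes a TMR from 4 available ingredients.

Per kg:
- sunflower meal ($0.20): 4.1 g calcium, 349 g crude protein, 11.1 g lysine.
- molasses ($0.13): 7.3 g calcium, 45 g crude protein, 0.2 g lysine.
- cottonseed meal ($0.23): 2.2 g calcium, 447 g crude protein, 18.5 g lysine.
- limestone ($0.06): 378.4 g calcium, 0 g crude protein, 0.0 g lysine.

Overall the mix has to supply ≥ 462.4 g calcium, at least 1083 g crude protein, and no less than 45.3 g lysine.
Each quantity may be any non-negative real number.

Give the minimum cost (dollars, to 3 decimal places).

$0.636

Treat it as an LP. Let x1 = kg of sunflower meal, x2 = kg of molasses, x3 = kg of cottonseed meal, x4 = kg of limestone.
Minimize 0.2x1 + 0.13x2 + 0.23x3 + 0.06x4 s.t.:
  4.1x1 + 7.3x2 + 2.2x3 + 378.4x4 ≥ 462.4   (calcium)
  349x1 + 45x2 + 447x3 ≥ 1083   (crude protein)
  11.1x1 + 0.2x2 + 18.5x3 ≥ 45.3   (lysine)
  x1, x2, x3, x4 ≥ 0.
The optimal basis is {cottonseed meal, limestone}; sunflower meal, molasses drop out. The calcium and lysine requirements are met with equality.
Solving gives x3 = 2.449, x4 = 1.208.
Total cost: 0.23·2.449 + 0.06·1.208 = 0.63575.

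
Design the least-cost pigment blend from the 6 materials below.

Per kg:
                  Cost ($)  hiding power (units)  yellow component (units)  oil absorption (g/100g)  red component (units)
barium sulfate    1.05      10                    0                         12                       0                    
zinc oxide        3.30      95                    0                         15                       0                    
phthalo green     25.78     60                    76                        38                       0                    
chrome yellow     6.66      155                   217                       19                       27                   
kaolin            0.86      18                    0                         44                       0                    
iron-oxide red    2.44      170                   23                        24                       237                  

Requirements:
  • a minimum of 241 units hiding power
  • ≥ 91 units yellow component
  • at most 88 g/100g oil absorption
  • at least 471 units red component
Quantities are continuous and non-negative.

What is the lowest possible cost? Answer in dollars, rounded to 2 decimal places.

Treat it as an LP. Let x1 = kg of barium sulfate, x2 = kg of zinc oxide, x3 = kg of phthalo green, x4 = kg of chrome yellow, x5 = kg of kaolin, x6 = kg of iron-oxide red.
Minimise 1.05x1 + 3.3x2 + 25.78x3 + 6.66x4 + 0.86x5 + 2.44x6 subject to:
  10x1 + 95x2 + 60x3 + 155x4 + 18x5 + 170x6 ≥ 241   (hiding power)
  76x3 + 217x4 + 23x6 ≥ 91   (yellow component)
  12x1 + 15x2 + 38x3 + 19x4 + 44x5 + 24x6 ≤ 88   (oil absorption)
  27x4 + 237x6 ≥ 471   (red component)
  x1, x2, x3, x4, x5, x6 ≥ 0.
The optimal basis is {chrome yellow, iron-oxide red}; barium sulfate, zinc oxide, phthalo green, kaolin drop out. Binding constraints: yellow component and red component.
Optimal quantities: chrome yellow = 0.2113 kg, iron-oxide red = 1.963 kg.
Hence cost = 6.66·0.2113 + 2.44·1.963 = $6.1970.

$6.20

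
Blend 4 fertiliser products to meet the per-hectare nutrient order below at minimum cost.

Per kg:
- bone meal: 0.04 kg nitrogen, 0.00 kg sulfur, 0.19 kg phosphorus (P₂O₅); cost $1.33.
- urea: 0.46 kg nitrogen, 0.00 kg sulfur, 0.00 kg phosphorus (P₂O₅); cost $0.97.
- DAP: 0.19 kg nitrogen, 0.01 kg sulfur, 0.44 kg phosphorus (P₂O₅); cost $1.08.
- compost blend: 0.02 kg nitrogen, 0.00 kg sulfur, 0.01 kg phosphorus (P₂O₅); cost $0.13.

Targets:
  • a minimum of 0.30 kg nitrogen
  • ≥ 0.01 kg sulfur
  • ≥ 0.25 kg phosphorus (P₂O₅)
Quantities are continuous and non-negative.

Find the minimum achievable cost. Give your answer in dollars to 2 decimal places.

$1.31

This is a linear program. Let x1 = kg of bone meal, x2 = kg of urea, x3 = kg of DAP, x4 = kg of compost blend.
Minimize 1.33x1 + 0.97x2 + 1.08x3 + 0.13x4 subject to:
  0.04x1 + 0.46x2 + 0.19x3 + 0.02x4 ≥ 0.3   (nitrogen)
  0.01x3 ≥ 0.01   (sulfur)
  0.19x1 + 0.44x3 + 0.01x4 ≥ 0.25   (phosphorus (P₂O₅))
  x1, x2, x3, x4 ≥ 0.
At the optimum only urea, DAP are positive (bone meal, compost blend = 0). There the nitrogen and sulfur constraints are tight.
So urea = 0.2391 kg, DAP = 1 kg.
Cost = 0.97·0.2391 + 1.08·1 = 1.3119.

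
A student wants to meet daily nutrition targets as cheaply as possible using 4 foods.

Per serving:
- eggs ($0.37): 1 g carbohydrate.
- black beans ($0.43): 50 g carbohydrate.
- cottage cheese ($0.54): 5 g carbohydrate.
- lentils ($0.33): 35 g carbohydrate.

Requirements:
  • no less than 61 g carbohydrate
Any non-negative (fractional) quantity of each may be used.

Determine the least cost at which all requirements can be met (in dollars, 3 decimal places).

Treat it as an LP. Let x1 = servings of eggs, x2 = servings of black beans, x3 = servings of cottage cheese, x4 = servings of lentils.
min 0.37x1 + 0.43x2 + 0.54x3 + 0.33x4 subject to:
  1x1 + 50x2 + 5x3 + 35x4 ≥ 61   (carbohydrate)
  x1, x2, x3, x4 ≥ 0.
The optimal basis is {black beans}; eggs, cottage cheese, lentils drop out. Binding constraint: carbohydrate.
So black beans = 1.22 servings.
Hence cost = 0.43·1.22 = $0.52460.

$0.525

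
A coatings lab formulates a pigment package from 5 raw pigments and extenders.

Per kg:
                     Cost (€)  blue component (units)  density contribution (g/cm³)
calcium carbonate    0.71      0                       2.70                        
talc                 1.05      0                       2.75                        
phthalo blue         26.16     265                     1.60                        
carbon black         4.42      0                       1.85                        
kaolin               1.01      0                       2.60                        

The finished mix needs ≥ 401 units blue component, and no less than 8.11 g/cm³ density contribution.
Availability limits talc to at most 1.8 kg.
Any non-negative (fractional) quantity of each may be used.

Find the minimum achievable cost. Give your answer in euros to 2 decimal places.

Let x1 = kg of calcium carbonate, x2 = kg of talc, x3 = kg of phthalo blue, x4 = kg of carbon black, x5 = kg of kaolin.
Minimise 0.71x1 + 1.05x2 + 26.16x3 + 4.42x4 + 1.01x5 s.t.:
  265x3 ≥ 401   (blue component)
  2.7x1 + 2.75x2 + 1.6x3 + 1.85x4 + 2.6x5 ≥ 8.11   (density contribution)
  x2 ≤ 1.8
  x1, x2, x3, x4, x5 ≥ 0.
The optimal basis is {calcium carbonate, phthalo blue}; talc, carbon black, kaolin drop out. The blue component and density contribution requirements are met with equality.
That vertex is x1 = 2.107, x3 = 1.513.
Total cost: 0.71·2.107 + 26.16·1.513 = 41.0761.

€41.08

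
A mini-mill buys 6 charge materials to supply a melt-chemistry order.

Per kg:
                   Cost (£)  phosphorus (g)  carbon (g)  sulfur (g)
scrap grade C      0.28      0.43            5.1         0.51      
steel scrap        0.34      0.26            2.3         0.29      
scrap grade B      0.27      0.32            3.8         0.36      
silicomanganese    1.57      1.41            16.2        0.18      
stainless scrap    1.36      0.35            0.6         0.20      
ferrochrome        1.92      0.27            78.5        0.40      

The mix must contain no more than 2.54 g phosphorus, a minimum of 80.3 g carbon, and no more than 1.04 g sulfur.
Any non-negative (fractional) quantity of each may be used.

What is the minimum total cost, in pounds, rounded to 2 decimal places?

£1.96

Let x1 = kg of scrap grade C, x2 = kg of steel scrap, x3 = kg of scrap grade B, x4 = kg of silicomanganese, x5 = kg of stainless scrap, x6 = kg of ferrochrome.
Minimize 0.28x1 + 0.34x2 + 0.27x3 + 1.57x4 + 1.36x5 + 1.92x6 subject to:
  0.43x1 + 0.26x2 + 0.32x3 + 1.41x4 + 0.35x5 + 0.27x6 ≤ 2.54   (phosphorus)
  5.1x1 + 2.3x2 + 3.8x3 + 16.2x4 + 0.6x5 + 78.5x6 ≥ 80.3   (carbon)
  0.51x1 + 0.29x2 + 0.36x3 + 0.18x4 + 0.2x5 + 0.4x6 ≤ 1.04   (sulfur)
  x1, x2, x3, x4, x5, x6 ≥ 0.
The optimal basis is {ferrochrome}; scrap grade C, steel scrap, scrap grade B, silicomanganese, stainless scrap drop out. Binding constraint: carbon.
So ferrochrome = 1.023 kg.
Total cost: 1.92·1.023 = 1.9642.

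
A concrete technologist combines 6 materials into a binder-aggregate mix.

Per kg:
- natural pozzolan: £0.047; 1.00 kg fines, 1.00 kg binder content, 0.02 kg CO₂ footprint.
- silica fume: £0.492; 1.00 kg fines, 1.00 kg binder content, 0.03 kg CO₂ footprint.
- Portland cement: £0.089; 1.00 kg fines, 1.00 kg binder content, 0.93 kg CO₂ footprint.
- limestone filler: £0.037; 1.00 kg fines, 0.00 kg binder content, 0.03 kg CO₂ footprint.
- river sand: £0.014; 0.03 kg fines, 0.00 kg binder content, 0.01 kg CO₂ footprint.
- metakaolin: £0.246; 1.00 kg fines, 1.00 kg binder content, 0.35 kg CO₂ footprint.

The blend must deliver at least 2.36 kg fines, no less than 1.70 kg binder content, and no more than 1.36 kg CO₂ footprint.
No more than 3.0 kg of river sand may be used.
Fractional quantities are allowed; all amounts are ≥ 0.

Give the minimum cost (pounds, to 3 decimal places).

£0.104

This is a linear program. Let x1 = kg of natural pozzolan, x2 = kg of silica fume, x3 = kg of Portland cement, x4 = kg of limestone filler, x5 = kg of river sand, x6 = kg of metakaolin.
Minimize 0.047x1 + 0.492x2 + 0.089x3 + 0.037x4 + 0.014x5 + 0.246x6 subject to:
  1x1 + 1x2 + 1x3 + 1x4 + 0.03x5 + 1x6 ≥ 2.36   (fines)
  1x1 + 1x2 + 1x3 + 1x6 ≥ 1.7   (binder content)
  0.02x1 + 0.03x2 + 0.93x3 + 0.03x4 + 0.01x5 + 0.35x6 ≤ 1.36   (CO₂ footprint)
  x5 ≤ 3
  x1, x2, x3, x4, x5, x6 ≥ 0.
The cheapest feasible vertex uses only natural pozzolan, limestone filler; silica fume, Portland cement, river sand, metakaolin are not used. There the fines and binder content constraints are tight.
That vertex is x1 = 1.7, x4 = 0.66.
Cost = 0.047·1.7 + 0.037·0.66 = 0.10432.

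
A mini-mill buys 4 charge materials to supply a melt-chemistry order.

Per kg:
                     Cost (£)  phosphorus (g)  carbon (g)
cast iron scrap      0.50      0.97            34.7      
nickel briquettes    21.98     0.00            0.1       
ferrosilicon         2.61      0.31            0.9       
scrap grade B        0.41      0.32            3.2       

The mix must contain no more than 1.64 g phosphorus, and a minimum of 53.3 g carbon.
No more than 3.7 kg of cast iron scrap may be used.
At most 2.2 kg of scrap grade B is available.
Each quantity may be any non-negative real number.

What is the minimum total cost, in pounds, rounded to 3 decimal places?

£0.768

Let x1 = kg of cast iron scrap, x2 = kg of nickel briquettes, x3 = kg of ferrosilicon, x4 = kg of scrap grade B.
min 0.5x1 + 21.98x2 + 2.61x3 + 0.41x4 subject to:
  0.97x1 + 0.31x3 + 0.32x4 ≤ 1.64   (phosphorus)
  34.7x1 + 0.1x2 + 0.9x3 + 3.2x4 ≥ 53.3   (carbon)
  x1 ≤ 3.7
  x4 ≤ 2.2
  x1, x2, x3, x4 ≥ 0.
The cheapest feasible vertex uses only cast iron scrap; nickel briquettes, ferrosilicon, scrap grade B are not used. Binding constraint: carbon.
So cast iron scrap = 1.536 kg.
Cost = 0.5·1.536 = 0.76800.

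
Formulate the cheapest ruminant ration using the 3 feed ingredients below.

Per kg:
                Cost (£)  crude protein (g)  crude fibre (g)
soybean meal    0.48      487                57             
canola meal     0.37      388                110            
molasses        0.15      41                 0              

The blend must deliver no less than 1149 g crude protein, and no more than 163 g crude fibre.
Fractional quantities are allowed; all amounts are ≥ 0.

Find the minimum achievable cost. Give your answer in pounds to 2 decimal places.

This is a linear program. Let x1 = kg of soybean meal, x2 = kg of canola meal, x3 = kg of molasses.
min 0.48x1 + 0.37x2 + 0.15x3 subject to:
  487x1 + 388x2 + 41x3 ≥ 1149   (crude protein)
  57x1 + 110x2 ≤ 163   (crude fibre)
  x1, x2, x3 ≥ 0.
The cheapest feasible vertex uses only soybean meal, canola meal; molasses is not used. The crude protein and crude fibre requirements are met with equality.
So soybean meal = 2.008 kg, canola meal = 0.4415 kg.
Total cost: 0.48·2.008 + 0.37·0.4415 = 1.1272.

£1.13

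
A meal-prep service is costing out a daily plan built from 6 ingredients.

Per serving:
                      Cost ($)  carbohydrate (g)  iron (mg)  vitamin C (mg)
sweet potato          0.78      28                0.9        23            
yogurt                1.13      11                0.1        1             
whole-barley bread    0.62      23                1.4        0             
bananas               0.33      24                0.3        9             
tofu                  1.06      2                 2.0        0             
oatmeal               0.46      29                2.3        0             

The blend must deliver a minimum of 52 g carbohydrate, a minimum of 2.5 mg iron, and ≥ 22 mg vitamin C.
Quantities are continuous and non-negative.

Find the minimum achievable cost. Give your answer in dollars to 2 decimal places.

Let x1 = servings of sweet potato, x2 = servings of yogurt, x3 = servings of whole-barley bread, x4 = servings of bananas, x5 = servings of tofu, x6 = servings of oatmeal.
Minimize 0.78x1 + 1.13x2 + 0.62x3 + 0.33x4 + 1.06x5 + 0.46x6 subject to:
  28x1 + 11x2 + 23x3 + 24x4 + 2x5 + 29x6 ≥ 52   (carbohydrate)
  0.9x1 + 0.1x2 + 1.4x3 + 0.3x4 + 2x5 + 2.3x6 ≥ 2.5   (iron)
  23x1 + 1x2 + 9x4 ≥ 22   (vitamin C)
  x1, x2, x3, x4, x5, x6 ≥ 0.
The optimal basis is {sweet potato, bananas, oatmeal}; yogurt, whole-barley bread, tofu drop out. Binding constraints: carbohydrate, iron, vitamin C.
Optimal quantities: sweet potato = 0.8266 servings, bananas = 0.3321 servings, oatmeal = 0.7202 servings.
Cost = 0.78·0.8266 + 0.33·0.3321 + 0.46·0.7202 = 1.0856.

$1.09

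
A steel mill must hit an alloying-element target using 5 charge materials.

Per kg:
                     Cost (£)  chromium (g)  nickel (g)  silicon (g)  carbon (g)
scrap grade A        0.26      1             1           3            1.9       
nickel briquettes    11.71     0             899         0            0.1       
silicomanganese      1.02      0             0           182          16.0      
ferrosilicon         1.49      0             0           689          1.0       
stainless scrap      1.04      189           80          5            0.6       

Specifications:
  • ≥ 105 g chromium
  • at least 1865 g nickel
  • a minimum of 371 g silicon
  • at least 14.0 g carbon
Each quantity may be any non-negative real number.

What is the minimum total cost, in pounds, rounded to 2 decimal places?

£24.80

Let x1 = kg of scrap grade A, x2 = kg of nickel briquettes, x3 = kg of silicomanganese, x4 = kg of ferrosilicon, x5 = kg of stainless scrap.
Minimize 0.26x1 + 11.71x2 + 1.02x3 + 1.49x4 + 1.04x5 s.t.:
  1x1 + 189x5 ≥ 105   (chromium)
  1x1 + 899x2 + 80x5 ≥ 1865   (nickel)
  3x1 + 182x3 + 689x4 + 5x5 ≥ 371   (silicon)
  1.9x1 + 0.1x2 + 16x3 + 1x4 + 0.6x5 ≥ 14   (carbon)
  x1, x2, x3, x4, x5 ≥ 0.
The cheapest feasible vertex uses only ferrosilicon, stainless scrap; scrap grade A, nickel briquettes, silicomanganese are not used. Binding constraints: nickel and silicon.
Optimal quantities: ferrosilicon = 0.369285 kg, stainless scrap = 23.3125 kg.
Objective = 1.49·0.369285 + 1.04·23.3125 = 24.7952.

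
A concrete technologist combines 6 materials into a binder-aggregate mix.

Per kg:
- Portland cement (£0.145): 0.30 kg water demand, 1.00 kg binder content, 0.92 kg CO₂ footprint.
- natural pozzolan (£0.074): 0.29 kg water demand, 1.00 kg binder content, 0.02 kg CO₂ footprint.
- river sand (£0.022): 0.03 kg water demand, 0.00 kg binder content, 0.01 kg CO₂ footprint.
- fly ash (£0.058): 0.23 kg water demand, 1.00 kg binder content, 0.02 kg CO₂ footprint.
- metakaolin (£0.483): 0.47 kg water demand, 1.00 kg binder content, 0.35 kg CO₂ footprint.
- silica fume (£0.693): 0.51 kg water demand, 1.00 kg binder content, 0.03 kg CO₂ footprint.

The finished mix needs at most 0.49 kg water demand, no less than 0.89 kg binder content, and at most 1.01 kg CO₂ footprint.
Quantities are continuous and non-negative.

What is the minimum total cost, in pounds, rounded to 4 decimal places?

£0.0516

Let x1 = kg of Portland cement, x2 = kg of natural pozzolan, x3 = kg of river sand, x4 = kg of fly ash, x5 = kg of metakaolin, x6 = kg of silica fume.
min 0.145x1 + 0.074x2 + 0.022x3 + 0.058x4 + 0.483x5 + 0.693x6 with:
  0.3x1 + 0.29x2 + 0.03x3 + 0.23x4 + 0.47x5 + 0.51x6 ≤ 0.49   (water demand)
  1x1 + 1x2 + 1x4 + 1x5 + 1x6 ≥ 0.89   (binder content)
  0.92x1 + 0.02x2 + 0.01x3 + 0.02x4 + 0.35x5 + 0.03x6 ≤ 1.01   (CO₂ footprint)
  x1, x2, x3, x4, x5, x6 ≥ 0.
The optimal basis is {fly ash}; Portland cement, natural pozzolan, river sand, metakaolin, silica fume drop out. The binder content requirement is met with equality.
Solving gives x4 = 0.89.
Objective = 0.058·0.89 = 0.051620.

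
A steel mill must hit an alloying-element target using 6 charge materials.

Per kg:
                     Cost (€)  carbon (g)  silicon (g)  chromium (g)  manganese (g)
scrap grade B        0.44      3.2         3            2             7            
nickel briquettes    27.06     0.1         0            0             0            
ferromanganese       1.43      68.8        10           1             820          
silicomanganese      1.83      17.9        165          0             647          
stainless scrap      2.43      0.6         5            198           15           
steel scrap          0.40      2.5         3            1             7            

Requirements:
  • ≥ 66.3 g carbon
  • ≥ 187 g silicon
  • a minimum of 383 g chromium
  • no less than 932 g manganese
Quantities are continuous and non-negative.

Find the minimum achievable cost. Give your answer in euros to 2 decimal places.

€7.55

Set it up as a linear program. Let x1 = kg of scrap grade B, x2 = kg of nickel briquettes, x3 = kg of ferromanganese, x4 = kg of silicomanganese, x5 = kg of stainless scrap, x6 = kg of steel scrap.
Minimise 0.44x1 + 27.06x2 + 1.43x3 + 1.83x4 + 2.43x5 + 0.4x6 s.t.:
  3.2x1 + 0.1x2 + 68.8x3 + 17.9x4 + 0.6x5 + 2.5x6 ≥ 66.3   (carbon)
  3x1 + 10x3 + 165x4 + 5x5 + 3x6 ≥ 187   (silicon)
  2x1 + 1x3 + 198x5 + 1x6 ≥ 383   (chromium)
  7x1 + 820x3 + 647x4 + 15x5 + 7x6 ≥ 932   (manganese)
  x1, x2, x3, x4, x5, x6 ≥ 0.
At the optimum only ferromanganese, silicomanganese, stainless scrap are positive (scrap grade B, nickel briquettes, steel scrap = 0). There the carbon, silicon, chromium constraints are tight.
Solving gives x3 = 0.6779, x4 = 1.034, x5 = 1.931.
Objective = 1.43·0.6779 + 1.83·1.034 + 2.43·1.931 = 7.5539.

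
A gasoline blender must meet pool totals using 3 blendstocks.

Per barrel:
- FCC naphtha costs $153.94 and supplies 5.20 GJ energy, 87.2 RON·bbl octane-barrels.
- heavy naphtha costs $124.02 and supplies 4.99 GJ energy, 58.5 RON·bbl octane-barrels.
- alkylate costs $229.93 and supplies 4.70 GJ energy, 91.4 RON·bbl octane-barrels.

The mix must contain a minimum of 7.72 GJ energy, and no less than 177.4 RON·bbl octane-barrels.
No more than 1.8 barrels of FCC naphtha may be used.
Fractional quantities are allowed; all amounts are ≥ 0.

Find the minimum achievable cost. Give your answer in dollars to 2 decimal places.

Treat it as an LP. Let x1 = barrels of FCC naphtha, x2 = barrels of heavy naphtha, x3 = barrels of alkylate.
Minimize 153.94x1 + 124.02x2 + 229.93x3 subject to:
  5.2x1 + 4.99x2 + 4.7x3 ≥ 7.72   (energy)
  87.2x1 + 58.5x2 + 91.4x3 ≥ 177.4   (octane-barrels)
  x1 ≤ 1.8
  x1, x2, x3 ≥ 0.
At the optimum only FCC naphtha, heavy naphtha are positive (alkylate = 0). Binding constraints: octane-barrels and the FCC naphtha cap.
Optimal quantities: FCC naphtha = 1.8 barrels, heavy naphtha = 0.3494 barrels.
Hence cost = 153.94·1.8 + 124.02·0.3494 = $320.4246.

$320.42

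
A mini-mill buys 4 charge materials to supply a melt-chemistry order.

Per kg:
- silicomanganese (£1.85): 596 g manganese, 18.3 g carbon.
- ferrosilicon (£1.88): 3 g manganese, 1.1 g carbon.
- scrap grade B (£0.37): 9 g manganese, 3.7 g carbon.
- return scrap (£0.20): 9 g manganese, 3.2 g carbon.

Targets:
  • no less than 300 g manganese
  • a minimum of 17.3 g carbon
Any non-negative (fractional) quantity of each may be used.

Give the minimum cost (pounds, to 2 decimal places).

£1.41

Let x1 = kg of silicomanganese, x2 = kg of ferrosilicon, x3 = kg of scrap grade B, x4 = kg of return scrap.
Minimize 1.85x1 + 1.88x2 + 0.37x3 + 0.2x4 subject to:
  596x1 + 3x2 + 9x3 + 9x4 ≥ 300   (manganese)
  18.3x1 + 1.1x2 + 3.7x3 + 3.2x4 ≥ 17.3   (carbon)
  x1, x2, x3, x4 ≥ 0.
The cheapest feasible vertex uses only silicomanganese, return scrap; ferrosilicon, scrap grade B are not used. Binding constraints: manganese and carbon.
So silicomanganese = 0.4616 kg, return scrap = 2.767 kg.
Total cost: 1.85·0.4616 + 0.2·2.767 = 1.4074.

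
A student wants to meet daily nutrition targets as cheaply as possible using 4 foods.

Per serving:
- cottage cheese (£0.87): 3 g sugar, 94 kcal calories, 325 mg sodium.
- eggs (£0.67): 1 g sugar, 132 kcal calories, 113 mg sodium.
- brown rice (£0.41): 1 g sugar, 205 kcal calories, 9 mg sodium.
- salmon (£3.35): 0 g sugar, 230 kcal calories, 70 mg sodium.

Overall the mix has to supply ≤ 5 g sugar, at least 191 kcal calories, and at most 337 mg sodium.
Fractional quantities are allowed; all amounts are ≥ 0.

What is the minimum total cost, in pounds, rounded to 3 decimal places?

£0.382

Let x1 = servings of cottage cheese, x2 = servings of eggs, x3 = servings of brown rice, x4 = servings of salmon.
min 0.87x1 + 0.67x2 + 0.41x3 + 3.35x4 with:
  3x1 + 1x2 + 1x3 ≤ 5   (sugar)
  94x1 + 132x2 + 205x3 + 230x4 ≥ 191   (calories)
  325x1 + 113x2 + 9x3 + 70x4 ≤ 337   (sodium)
  x1, x2, x3, x4 ≥ 0.
At the optimum only brown rice is positive (cottage cheese, eggs, salmon = 0). Binding constraint: calories.
That vertex is x3 = 0.9317.
Objective = 0.41·0.9317 = 0.38200.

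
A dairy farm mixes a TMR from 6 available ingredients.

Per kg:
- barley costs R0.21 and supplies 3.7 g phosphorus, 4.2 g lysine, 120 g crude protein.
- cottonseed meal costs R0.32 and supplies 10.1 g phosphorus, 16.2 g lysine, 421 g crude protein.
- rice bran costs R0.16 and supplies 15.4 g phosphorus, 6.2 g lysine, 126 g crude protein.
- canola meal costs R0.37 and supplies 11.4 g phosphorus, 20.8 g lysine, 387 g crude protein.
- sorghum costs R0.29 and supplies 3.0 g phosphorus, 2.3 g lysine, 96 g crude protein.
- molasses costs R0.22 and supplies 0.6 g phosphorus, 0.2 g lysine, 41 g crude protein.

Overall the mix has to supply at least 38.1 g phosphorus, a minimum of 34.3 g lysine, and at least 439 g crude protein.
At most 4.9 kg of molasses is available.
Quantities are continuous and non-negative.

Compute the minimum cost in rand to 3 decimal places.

Set it up as a linear program. Let x1 = kg of barley, x2 = kg of cottonseed meal, x3 = kg of rice bran, x4 = kg of canola meal, x5 = kg of sorghum, x6 = kg of molasses.
Minimize 0.21x1 + 0.32x2 + 0.16x3 + 0.37x4 + 0.29x5 + 0.22x6 subject to:
  3.7x1 + 10.1x2 + 15.4x3 + 11.4x4 + 3x5 + 0.6x6 ≥ 38.1   (phosphorus)
  4.2x1 + 16.2x2 + 6.2x3 + 20.8x4 + 2.3x5 + 0.2x6 ≥ 34.3   (lysine)
  120x1 + 421x2 + 126x3 + 387x4 + 96x5 + 41x6 ≥ 439   (crude protein)
  x6 ≤ 4.9
  x1, x2, x3, x4, x5, x6 ≥ 0.
The optimal basis is {rice bran, canola meal}; barley, cottonseed meal, sorghum, molasses drop out. Binding constraints: phosphorus and lysine.
Optimal quantities: rice bran = 1.608 kg, canola meal = 1.17 kg.
Total cost: 0.16·1.608 + 0.37·1.17 = 0.69018.

R0.690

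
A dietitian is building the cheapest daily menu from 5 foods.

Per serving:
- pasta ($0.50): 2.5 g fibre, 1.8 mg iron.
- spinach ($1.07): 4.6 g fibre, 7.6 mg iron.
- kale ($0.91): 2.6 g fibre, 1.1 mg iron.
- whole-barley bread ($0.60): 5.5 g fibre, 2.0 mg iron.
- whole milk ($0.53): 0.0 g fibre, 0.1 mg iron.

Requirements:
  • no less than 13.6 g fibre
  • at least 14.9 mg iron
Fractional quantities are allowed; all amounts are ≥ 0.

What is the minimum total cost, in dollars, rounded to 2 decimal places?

$2.44

Treat it as an LP. Let x1 = servings of pasta, x2 = servings of spinach, x3 = servings of kale, x4 = servings of whole-barley bread, x5 = servings of whole milk.
min 0.5x1 + 1.07x2 + 0.91x3 + 0.6x4 + 0.53x5 s.t.:
  2.5x1 + 4.6x2 + 2.6x3 + 5.5x4 ≥ 13.6   (fibre)
  1.8x1 + 7.6x2 + 1.1x3 + 2x4 + 0.1x5 ≥ 14.9   (iron)
  x1, x2, x3, x4, x5 ≥ 0.
The optimal basis is {spinach, whole-barley bread}; pasta, kale, whole milk drop out. There the fibre and iron constraints are tight.
So spinach = 1.679 servings, whole-barley bread = 1.068 servings.
Hence cost = 1.07·1.679 + 0.6·1.068 = $2.4373.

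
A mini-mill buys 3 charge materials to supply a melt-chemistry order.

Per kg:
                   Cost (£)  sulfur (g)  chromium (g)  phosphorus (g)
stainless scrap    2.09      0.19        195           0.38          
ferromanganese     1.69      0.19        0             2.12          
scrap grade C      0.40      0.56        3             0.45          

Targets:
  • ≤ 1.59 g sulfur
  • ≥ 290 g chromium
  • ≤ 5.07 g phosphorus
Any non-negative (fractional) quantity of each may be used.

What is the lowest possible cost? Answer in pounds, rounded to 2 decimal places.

This is a linear program. Let x1 = kg of stainless scrap, x2 = kg of ferromanganese, x3 = kg of scrap grade C.
Minimize 2.09x1 + 1.69x2 + 0.4x3 s.t.:
  0.19x1 + 0.19x2 + 0.56x3 ≤ 1.59   (sulfur)
  195x1 + 3x3 ≥ 290   (chromium)
  0.38x1 + 2.12x2 + 0.45x3 ≤ 5.07   (phosphorus)
  x1, x2, x3 ≥ 0.
At the optimum only stainless scrap is positive (ferromanganese, scrap grade C = 0). There the chromium constraint is tight.
Solving gives x1 = 1.487.
Hence cost = 2.09·1.487 = £3.1078.

£3.11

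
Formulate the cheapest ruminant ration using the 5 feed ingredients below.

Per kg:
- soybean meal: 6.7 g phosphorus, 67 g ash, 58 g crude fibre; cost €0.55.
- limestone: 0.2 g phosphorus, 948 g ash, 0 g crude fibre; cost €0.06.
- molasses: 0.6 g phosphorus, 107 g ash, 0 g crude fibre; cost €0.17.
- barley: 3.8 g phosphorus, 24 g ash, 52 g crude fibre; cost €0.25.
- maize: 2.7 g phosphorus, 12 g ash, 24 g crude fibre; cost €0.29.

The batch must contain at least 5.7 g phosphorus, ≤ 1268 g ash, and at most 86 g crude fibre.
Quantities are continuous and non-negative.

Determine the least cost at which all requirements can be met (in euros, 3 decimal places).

€0.375

Let x1 = kg of soybean meal, x2 = kg of limestone, x3 = kg of molasses, x4 = kg of barley, x5 = kg of maize.
Minimise 0.55x1 + 0.06x2 + 0.17x3 + 0.25x4 + 0.29x5 with:
  6.7x1 + 0.2x2 + 0.6x3 + 3.8x4 + 2.7x5 ≥ 5.7   (phosphorus)
  67x1 + 948x2 + 107x3 + 24x4 + 12x5 ≤ 1268   (ash)
  58x1 + 52x4 + 24x5 ≤ 86   (crude fibre)
  x1, x2, x3, x4, x5 ≥ 0.
At the optimum only barley is positive (soybean meal, limestone, molasses, maize = 0). Binding constraint: phosphorus.
Optimal quantities: barley = 1.5 kg.
Cost = 0.25·1.5 = 0.37500.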